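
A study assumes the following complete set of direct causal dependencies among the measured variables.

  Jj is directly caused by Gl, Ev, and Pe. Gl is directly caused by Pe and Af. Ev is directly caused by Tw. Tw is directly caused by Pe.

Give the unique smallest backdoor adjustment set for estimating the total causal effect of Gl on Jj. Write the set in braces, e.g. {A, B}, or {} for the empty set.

Variables eligible for adjustment (non-descendants of Gl, excluding Gl and Jj): {Af, Ev, Pe, Tw}.
Backdoor paths from Gl to Jj:
  P1: Gl <- Pe -> Tw -> Ev -> Jj
  P2: Gl <- Pe -> Jj
The empty set is not sufficient: P1 (Gl <- Pe -> Tw -> Ev -> Jj) has no collider blocking it and no conditioned non-collider, so it is open.
Try {Pe}:
  P1: blocked at fork node Pe ∈ conditioning set.
  P2: blocked at fork node Pe ∈ conditioning set.
{Pe} contains no descendant of Gl and blocks every backdoor path.
No other singleton works — e.g. {Tw} leaves P2 open — so {Pe} is the unique smallest valid adjustment set.

{Pe}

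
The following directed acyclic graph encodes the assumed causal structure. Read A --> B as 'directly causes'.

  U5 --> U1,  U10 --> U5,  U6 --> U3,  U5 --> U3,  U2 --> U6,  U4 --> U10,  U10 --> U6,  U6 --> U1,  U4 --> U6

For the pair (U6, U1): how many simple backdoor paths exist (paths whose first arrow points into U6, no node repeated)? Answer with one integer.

2

A backdoor path from U6 to U1 is any simple undirected path whose first edge points into U6 (i.e. leaves U6 via a parent).
Parents of U6: {U10, U2, U4}.
Enumerating:
  P1: U6 <- U4 -> U10 -> U5 -> U1
  P2: U6 <- U10 -> U5 -> U1
That exhausts the simple backdoor paths. Count: 2.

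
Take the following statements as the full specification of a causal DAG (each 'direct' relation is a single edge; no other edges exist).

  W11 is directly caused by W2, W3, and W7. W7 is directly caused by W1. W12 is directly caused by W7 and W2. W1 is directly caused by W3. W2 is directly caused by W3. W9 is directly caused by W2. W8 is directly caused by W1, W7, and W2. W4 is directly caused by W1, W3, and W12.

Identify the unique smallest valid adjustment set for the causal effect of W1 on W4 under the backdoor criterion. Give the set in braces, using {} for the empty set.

{W3}

Variables eligible for adjustment (non-descendants of W1, excluding W1 and W4): {W2, W3, W9}.
Backdoor paths from W1 to W4:
  P1: W1 <- W3 -> W2 -> W8 <- W7 -> W12 -> W4
  P2: W1 <- W3 -> W2 -> W12 -> W4
  P3: W1 <- W3 -> W2 -> W11 <- W7 -> W12 -> W4
  P4: W1 <- W3 -> W11 <- W7 -> W8 <- W2 -> W12 -> W4
  P5: W1 <- W3 -> W11 <- W7 -> W12 -> W4
  P6: W1 <- W3 -> W11 <- W2 -> W8 <- W7 -> W12 -> W4
  P7: W1 <- W3 -> W11 <- W2 -> W12 -> W4
  P8: W1 <- W3 -> W4
The empty set is not sufficient: P2 (W1 <- W3 -> W2 -> W12 -> W4) has no collider blocking it and no conditioned non-collider, so it is open.
Try {W3}:
  P1: blocked at fork node W3 ∈ conditioning set.
  P2: blocked at fork node W3 ∈ conditioning set.
  P3: blocked at fork node W3 ∈ conditioning set.
  P4: blocked at fork node W3 ∈ conditioning set.
  P5: blocked at fork node W3 ∈ conditioning set.
  P6: blocked at fork node W3 ∈ conditioning set.
  P7: blocked at fork node W3 ∈ conditioning set.
  P8: blocked at fork node W3 ∈ conditioning set.
{W3} contains no descendant of W1 and blocks every backdoor path.
No other singleton works — e.g. {W2} leaves P8 open — so {W3} is the unique smallest valid adjustment set.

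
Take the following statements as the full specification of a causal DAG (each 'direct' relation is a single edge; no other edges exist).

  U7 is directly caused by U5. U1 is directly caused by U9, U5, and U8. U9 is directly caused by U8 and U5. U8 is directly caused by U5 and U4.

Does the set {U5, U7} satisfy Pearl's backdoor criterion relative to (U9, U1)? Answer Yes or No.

Backdoor paths from U9 to U1 (paths whose first edge points into U9):
  P1: U9 <- U5 -> U8 -> U1
  P2: U9 <- U5 -> U1
  P3: U9 <- U8 <- U5 -> U1
  P4: U9 <- U8 -> U1
Condition 1 (no descendant of U9 in the set): holds — descendants of U9 are {U1}; none are in {U5, U7}.
Condition 2 (every backdoor path blocked by {U5, U7}):
  P1: blocked at fork node U5 ∈ conditioning set.
  P2: blocked at fork node U5 ∈ conditioning set.
  P3: blocked at fork node U5 ∈ conditioning set.
  P4: open — no interior node is in the conditioning set.
{U5, U7} does not satisfy the backdoor criterion.

No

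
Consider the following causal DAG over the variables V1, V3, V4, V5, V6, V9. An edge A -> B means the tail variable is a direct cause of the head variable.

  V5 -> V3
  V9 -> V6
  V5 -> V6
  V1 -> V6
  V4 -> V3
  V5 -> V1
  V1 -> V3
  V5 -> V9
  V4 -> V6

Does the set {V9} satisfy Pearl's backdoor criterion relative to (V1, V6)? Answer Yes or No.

Backdoor paths from V1 to V6 (paths whose first edge points into V1):
  P1: V1 <- V5 -> V9 -> V6
  P2: V1 <- V5 -> V6
  P3: V1 <- V5 -> V3 <- V4 -> V6
Condition 1 (no descendant of V1 in the set): holds — descendants of V1 are {V3, V6}; none are in {V9}.
Condition 2 (every backdoor path blocked by {V9}):
  P1: blocked at chain node V9 ∈ conditioning set.
  P2: open — no interior node is in the conditioning set.
  P3: blocked at collider V3 (neither it nor any descendant is in the conditioning set).
{V9} does not satisfy the backdoor criterion.

No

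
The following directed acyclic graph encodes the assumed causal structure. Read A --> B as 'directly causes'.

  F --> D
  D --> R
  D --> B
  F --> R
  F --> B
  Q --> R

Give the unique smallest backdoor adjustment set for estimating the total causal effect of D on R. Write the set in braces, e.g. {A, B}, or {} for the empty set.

Variables eligible for adjustment (non-descendants of D, excluding D and R): {F, Q}.
Backdoor paths from D to R:
  P1: D <- F -> R
The empty set is not sufficient: P1 (D <- F -> R) has no collider blocking it and no conditioned non-collider, so it is open.
Try {F}:
  P1: blocked at fork node F ∈ conditioning set.
{F} contains no descendant of D and blocks every backdoor path.
No other singleton works — e.g. {Q} leaves P1 open — so {F} is the unique smallest valid adjustment set.

{F}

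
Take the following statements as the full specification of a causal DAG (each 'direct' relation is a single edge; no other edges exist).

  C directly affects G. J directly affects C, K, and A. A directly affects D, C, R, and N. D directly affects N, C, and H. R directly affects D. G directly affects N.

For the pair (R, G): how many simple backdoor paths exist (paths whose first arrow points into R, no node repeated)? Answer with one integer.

8

A backdoor path from R to G is any simple undirected path whose first edge points into R (i.e. leaves R via a parent).
Parents of R: {A}.
Enumerating:
  P1: R <- A <- J -> C <- D -> N <- G
  P2: R <- A <- J -> C -> G
  P3: R <- A -> D -> C -> G
  P4: R <- A -> D -> N <- G
  P5: R <- A -> C <- D -> N <- G
  P6: R <- A -> C -> G
  P7: R <- A -> N <- D -> C -> G
  P8: R <- A -> N <- G
That exhausts the simple backdoor paths. Count: 8.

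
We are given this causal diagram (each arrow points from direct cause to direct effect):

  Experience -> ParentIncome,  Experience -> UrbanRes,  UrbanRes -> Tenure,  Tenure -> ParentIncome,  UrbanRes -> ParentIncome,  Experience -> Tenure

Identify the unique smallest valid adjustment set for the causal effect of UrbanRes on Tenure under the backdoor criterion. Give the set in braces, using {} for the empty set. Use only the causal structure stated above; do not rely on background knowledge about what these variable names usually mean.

{Experience}

Variables eligible for adjustment (non-descendants of UrbanRes, excluding UrbanRes and Tenure): {Experience}.
Backdoor paths from UrbanRes to Tenure:
  P1: UrbanRes <- Experience -> Tenure
  P2: UrbanRes <- Experience -> ParentIncome <- Tenure
The empty set is not sufficient: P1 (UrbanRes <- Experience -> Tenure) has no collider blocking it and no conditioned non-collider, so it is open.
Try {Experience}:
  P1: blocked at fork node Experience ∈ conditioning set.
  P2: blocked at fork node Experience ∈ conditioning set.
{Experience} contains no descendant of UrbanRes and blocks every backdoor path.
{Experience} is the unique smallest valid adjustment set.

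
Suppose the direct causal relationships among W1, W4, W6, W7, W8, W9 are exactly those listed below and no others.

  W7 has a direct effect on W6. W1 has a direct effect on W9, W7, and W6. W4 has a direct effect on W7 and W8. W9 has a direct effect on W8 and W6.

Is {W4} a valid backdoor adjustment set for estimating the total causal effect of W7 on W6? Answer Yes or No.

No

Backdoor paths from W7 to W6 (paths whose first edge points into W7):
  P1: W7 <- W1 -> W9 -> W6
  P2: W7 <- W1 -> W6
  P3: W7 <- W4 -> W8 <- W9 <- W1 -> W6
  P4: W7 <- W4 -> W8 <- W9 -> W6
Condition 1 (no descendant of W7 in the set): holds — descendants of W7 are {W6}; none are in {W4}.
Condition 2 (every backdoor path blocked by {W4}):
  P1: open — no interior node is in the conditioning set.
  P2: open — no interior node is in the conditioning set.
  P3: blocked at fork node W4 ∈ conditioning set.
  P4: blocked at fork node W4 ∈ conditioning set.
{W4} does not satisfy the backdoor criterion.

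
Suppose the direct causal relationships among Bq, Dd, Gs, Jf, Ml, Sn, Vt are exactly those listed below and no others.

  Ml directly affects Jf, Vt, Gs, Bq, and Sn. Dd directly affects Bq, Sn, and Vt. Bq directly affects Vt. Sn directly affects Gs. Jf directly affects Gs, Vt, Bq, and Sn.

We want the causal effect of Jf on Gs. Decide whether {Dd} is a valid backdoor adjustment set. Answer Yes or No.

Backdoor paths from Jf to Gs (paths whose first edge points into Jf):
  P1: Jf <- Ml -> Bq <- Dd -> Sn -> Gs
  P2: Jf <- Ml -> Bq -> Vt <- Dd -> Sn -> Gs
  P3: Jf <- Ml -> Sn -> Gs
  P4: Jf <- Ml -> Vt <- Dd -> Sn -> Gs
  P5: Jf <- Ml -> Vt <- Bq <- Dd -> Sn -> Gs
  P6: Jf <- Ml -> Gs
Condition 1 (no descendant of Jf in the set): holds — descendants of Jf are {Bq, Gs, Sn, Vt}; none are in {Dd}.
Condition 2 (every backdoor path blocked by {Dd}):
  P1: blocked at collider Bq (neither it nor any descendant is in the conditioning set).
  P2: blocked at collider Vt (neither it nor any descendant is in the conditioning set).
  P3: open — no interior node is in the conditioning set.
  P4: blocked at collider Vt (neither it nor any descendant is in the conditioning set).
  P5: blocked at collider Vt (neither it nor any descendant is in the conditioning set).
  P6: open — no interior node is in the conditioning set.
{Dd} does not satisfy the backdoor criterion.

No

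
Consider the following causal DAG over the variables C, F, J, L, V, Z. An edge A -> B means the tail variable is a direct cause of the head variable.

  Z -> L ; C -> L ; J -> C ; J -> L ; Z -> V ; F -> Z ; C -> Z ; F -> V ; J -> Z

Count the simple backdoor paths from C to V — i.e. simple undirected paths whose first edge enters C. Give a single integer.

A backdoor path from C to V is any simple undirected path whose first edge points into C (i.e. leaves C via a parent).
Parents of C: {J}.
Enumerating:
  P1: C <- J -> Z <- F -> V
  P2: C <- J -> Z -> V
  P3: C <- J -> L <- Z <- F -> V
  P4: C <- J -> L <- Z -> V
That exhausts the simple backdoor paths. Count: 4.

4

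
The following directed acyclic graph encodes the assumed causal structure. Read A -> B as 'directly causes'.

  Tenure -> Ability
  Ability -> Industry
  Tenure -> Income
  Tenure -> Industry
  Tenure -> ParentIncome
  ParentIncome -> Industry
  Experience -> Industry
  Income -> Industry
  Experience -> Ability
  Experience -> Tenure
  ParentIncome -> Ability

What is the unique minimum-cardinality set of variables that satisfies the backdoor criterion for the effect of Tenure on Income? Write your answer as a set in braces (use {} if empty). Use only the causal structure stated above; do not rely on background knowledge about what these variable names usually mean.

Variables eligible for adjustment (non-descendants of Tenure, excluding Tenure and Income): {Experience}.
Backdoor paths from Tenure to Income:
  P1: Tenure <- Experience -> Ability <- ParentIncome -> Industry <- Income
  P2: Tenure <- Experience -> Ability -> Industry <- Income
  P3: Tenure <- Experience -> Industry <- Income
Each backdoor path contains an unconditioned collider, so every path is already blocked with the empty conditioning set:
  P1: blocked at collider Ability (neither it nor any descendant is in the conditioning set).
  P2: blocked at collider Industry (neither it nor any descendant is in the conditioning set).
  P3: blocked at collider Industry (neither it nor any descendant is in the conditioning set).
The empty set is therefore the unique smallest valid set.

{}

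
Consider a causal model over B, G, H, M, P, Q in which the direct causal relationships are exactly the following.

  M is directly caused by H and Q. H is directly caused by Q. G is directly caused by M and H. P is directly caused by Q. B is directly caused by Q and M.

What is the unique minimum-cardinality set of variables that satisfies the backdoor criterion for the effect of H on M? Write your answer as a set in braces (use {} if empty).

{Q}

Variables eligible for adjustment (non-descendants of H, excluding H and M): {P, Q}.
Backdoor paths from H to M:
  P1: H <- Q -> M
  P2: H <- Q -> B <- M
The empty set is not sufficient: P1 (H <- Q -> M) has no collider blocking it and no conditioned non-collider, so it is open.
Try {Q}:
  P1: blocked at fork node Q ∈ conditioning set.
  P2: blocked at fork node Q ∈ conditioning set.
{Q} contains no descendant of H and blocks every backdoor path.
No other singleton works — e.g. {P} leaves P1 open — so {Q} is the unique smallest valid adjustment set.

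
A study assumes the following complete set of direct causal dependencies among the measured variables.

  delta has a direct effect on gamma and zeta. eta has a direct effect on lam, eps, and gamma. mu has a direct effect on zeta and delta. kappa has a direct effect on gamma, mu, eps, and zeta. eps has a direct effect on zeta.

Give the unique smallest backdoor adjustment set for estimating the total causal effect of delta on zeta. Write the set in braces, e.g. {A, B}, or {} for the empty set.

Variables eligible for adjustment (non-descendants of delta, excluding delta and zeta): {eps, eta, kappa, lam, mu}.
Backdoor paths from delta to zeta:
  P1: delta <- mu <- kappa -> eps -> zeta
  P2: delta <- mu <- kappa -> zeta
  P3: delta <- mu <- kappa -> gamma <- eta -> eps -> zeta
  P4: delta <- mu -> zeta
The empty set is not sufficient: P1 (delta <- mu <- kappa -> eps -> zeta) has no collider blocking it and no conditioned non-collider, so it is open.
Try {mu}:
  P1: blocked at chain node mu ∈ conditioning set.
  P2: blocked at chain node mu ∈ conditioning set.
  P3: blocked at chain node mu ∈ conditioning set.
  P4: blocked at fork node mu ∈ conditioning set.
{mu} contains no descendant of delta and blocks every backdoor path.
No other singleton works — e.g. {eta} leaves P1 open — so {mu} is the unique smallest valid adjustment set.

{mu}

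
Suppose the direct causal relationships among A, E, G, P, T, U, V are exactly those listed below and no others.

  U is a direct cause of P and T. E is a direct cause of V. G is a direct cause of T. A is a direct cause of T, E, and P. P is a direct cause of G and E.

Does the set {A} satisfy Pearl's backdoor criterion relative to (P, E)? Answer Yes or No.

Backdoor paths from P to E (paths whose first edge points into P):
  P1: P <- U -> T <- A -> E
  P2: P <- A -> E
Condition 1 (no descendant of P in the set): holds — descendants of P are {E, G, T, V}; none are in {A}.
Condition 2 (every backdoor path blocked by {A}):
  P1: blocked at collider T (neither it nor any descendant is in the conditioning set).
  P2: blocked at fork node A ∈ conditioning set.
{A} satisfies the backdoor criterion.

Yes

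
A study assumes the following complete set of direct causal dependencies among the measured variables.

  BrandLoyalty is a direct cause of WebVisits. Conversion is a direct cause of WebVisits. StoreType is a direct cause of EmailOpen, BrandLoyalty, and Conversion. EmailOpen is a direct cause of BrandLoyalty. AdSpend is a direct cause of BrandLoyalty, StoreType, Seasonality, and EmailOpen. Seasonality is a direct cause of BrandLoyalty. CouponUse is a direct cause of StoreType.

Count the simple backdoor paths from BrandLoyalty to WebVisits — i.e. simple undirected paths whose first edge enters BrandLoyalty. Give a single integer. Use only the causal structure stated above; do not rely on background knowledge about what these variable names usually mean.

A backdoor path from BrandLoyalty to WebVisits is any simple undirected path whose first edge points into BrandLoyalty (i.e. leaves BrandLoyalty via a parent).
Parents of BrandLoyalty: {AdSpend, EmailOpen, Seasonality, StoreType}.
Enumerating:
  P1: BrandLoyalty <- AdSpend -> StoreType -> Conversion -> WebVisits
  P2: BrandLoyalty <- AdSpend -> EmailOpen <- StoreType -> Conversion -> WebVisits
  P3: BrandLoyalty <- StoreType -> Conversion -> WebVisits
  P4: BrandLoyalty <- EmailOpen <- AdSpend -> StoreType -> Conversion -> WebVisits
  P5: BrandLoyalty <- EmailOpen <- StoreType -> Conversion -> WebVisits
  P6: BrandLoyalty <- Seasonality <- AdSpend -> StoreType -> Conversion -> WebVisits
  P7: BrandLoyalty <- Seasonality <- AdSpend -> EmailOpen <- StoreType -> Conversion -> WebVisits
That exhausts the simple backdoor paths. Count: 7.

7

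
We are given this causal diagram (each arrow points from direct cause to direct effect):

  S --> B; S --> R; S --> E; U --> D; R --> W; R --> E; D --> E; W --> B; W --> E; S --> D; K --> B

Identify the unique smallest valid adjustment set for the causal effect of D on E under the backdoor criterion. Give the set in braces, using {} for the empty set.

Variables eligible for adjustment (non-descendants of D, excluding D and E): {B, K, R, S, U, W}.
Backdoor paths from D to E:
  P1: D <- S -> R -> W -> E
  P2: D <- S -> R -> E
  P3: D <- S -> E
  P4: D <- S -> B <- W <- R -> E
  P5: D <- S -> B <- W -> E
The empty set is not sufficient: P1 (D <- S -> R -> W -> E) has no collider blocking it and no conditioned non-collider, so it is open.
Try {S}:
  P1: blocked at fork node S ∈ conditioning set.
  P2: blocked at fork node S ∈ conditioning set.
  P3: blocked at fork node S ∈ conditioning set.
  P4: blocked at fork node S ∈ conditioning set.
  P5: blocked at fork node S ∈ conditioning set.
{S} contains no descendant of D and blocks every backdoor path.
No other singleton works — e.g. {K} leaves P1 open — so {S} is the unique smallest valid adjustment set.

{S}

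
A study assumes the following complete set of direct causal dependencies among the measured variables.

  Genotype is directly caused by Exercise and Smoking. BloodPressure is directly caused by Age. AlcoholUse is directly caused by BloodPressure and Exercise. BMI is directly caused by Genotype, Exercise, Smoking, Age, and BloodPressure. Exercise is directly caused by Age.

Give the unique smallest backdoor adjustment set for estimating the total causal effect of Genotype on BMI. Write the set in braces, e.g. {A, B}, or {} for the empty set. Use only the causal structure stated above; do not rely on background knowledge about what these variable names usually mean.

{Exercise, Smoking}

Variables eligible for adjustment (non-descendants of Genotype, excluding Genotype and BMI): {Age, AlcoholUse, BloodPressure, Exercise, Smoking}.
Backdoor paths from Genotype to BMI:
  P1: Genotype <- Smoking -> BMI
  P2: Genotype <- Exercise <- Age -> BloodPressure -> BMI
  P3: Genotype <- Exercise <- Age -> BMI
  P4: Genotype <- Exercise -> BMI
  P5: Genotype <- Exercise -> AlcoholUse <- BloodPressure <- Age -> BMI
  P6: Genotype <- Exercise -> AlcoholUse <- BloodPressure -> BMI
The empty set is not sufficient: P1 (Genotype <- Smoking -> BMI) has no collider blocking it and no conditioned non-collider, so it is open.
Try {Exercise, Smoking}:
  P1: blocked at fork node Smoking ∈ conditioning set.
  P2: blocked at chain node Exercise ∈ conditioning set.
  P3: blocked at chain node Exercise ∈ conditioning set.
  P4: blocked at fork node Exercise ∈ conditioning set.
  P5: blocked at fork node Exercise ∈ conditioning set.
  P6: blocked at fork node Exercise ∈ conditioning set.
{Exercise, Smoking} contains no descendant of Genotype and blocks every backdoor path.
Every element of {Exercise, Smoking} is needed (dropping Exercise leaves P2 open; dropping Smoking leaves P1 open), so no proper subset is valid.
Among all size-2 subsets of the eligible variables, only {Exercise, Smoking} blocks every backdoor path, so it is the unique smallest valid adjustment set.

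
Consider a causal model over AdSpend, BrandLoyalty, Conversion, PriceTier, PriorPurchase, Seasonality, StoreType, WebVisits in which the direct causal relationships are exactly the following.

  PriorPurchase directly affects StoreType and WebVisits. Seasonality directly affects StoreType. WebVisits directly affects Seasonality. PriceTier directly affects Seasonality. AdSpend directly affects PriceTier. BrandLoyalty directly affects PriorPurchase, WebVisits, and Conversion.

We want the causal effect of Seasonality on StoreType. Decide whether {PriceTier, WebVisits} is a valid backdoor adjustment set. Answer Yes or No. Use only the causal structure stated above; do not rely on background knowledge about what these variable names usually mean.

Yes

Backdoor paths from Seasonality to StoreType (paths whose first edge points into Seasonality):
  P1: Seasonality <- WebVisits <- BrandLoyalty -> PriorPurchase -> StoreType
  P2: Seasonality <- WebVisits <- PriorPurchase -> StoreType
Condition 1 (no descendant of Seasonality in the set): holds — descendants of Seasonality are {StoreType}; none are in {PriceTier, WebVisits}.
Condition 2 (every backdoor path blocked by {PriceTier, WebVisits}):
  P1: blocked at chain node WebVisits ∈ conditioning set.
  P2: blocked at chain node WebVisits ∈ conditioning set.
{PriceTier, WebVisits} satisfies the backdoor criterion.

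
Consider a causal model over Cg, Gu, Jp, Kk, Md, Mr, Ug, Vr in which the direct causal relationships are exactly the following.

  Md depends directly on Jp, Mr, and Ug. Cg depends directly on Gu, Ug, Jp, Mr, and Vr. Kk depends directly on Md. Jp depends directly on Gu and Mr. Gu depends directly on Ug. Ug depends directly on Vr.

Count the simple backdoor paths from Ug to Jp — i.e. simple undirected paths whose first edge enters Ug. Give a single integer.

A backdoor path from Ug to Jp is any simple undirected path whose first edge points into Ug (i.e. leaves Ug via a parent).
Parents of Ug: {Vr}.
Enumerating:
  P1: Ug <- Vr -> Cg <- Mr -> Jp
  P2: Ug <- Vr -> Cg <- Mr -> Md <- Jp
  P3: Ug <- Vr -> Cg <- Gu -> Jp
  P4: Ug <- Vr -> Cg <- Jp
That exhausts the simple backdoor paths. Count: 4.

4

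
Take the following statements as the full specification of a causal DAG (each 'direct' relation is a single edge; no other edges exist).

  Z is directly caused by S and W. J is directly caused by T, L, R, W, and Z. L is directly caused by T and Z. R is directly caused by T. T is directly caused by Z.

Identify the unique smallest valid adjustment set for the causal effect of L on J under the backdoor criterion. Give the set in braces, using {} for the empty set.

Variables eligible for adjustment (non-descendants of L, excluding L and J): {R, S, T, W, Z}.
Backdoor paths from L to J:
  P1: L <- Z <- W -> J
  P2: L <- Z -> T -> R -> J
  P3: L <- Z -> T -> J
  P4: L <- Z -> J
  P5: L <- T <- Z <- W -> J
  P6: L <- T <- Z -> J
  P7: L <- T -> R -> J
  P8: L <- T -> J
The empty set is not sufficient: P1 (L <- Z <- W -> J) has no collider blocking it and no conditioned non-collider, so it is open.
Try {T, Z}:
  P1: blocked at chain node Z ∈ conditioning set.
  P2: blocked at fork node Z ∈ conditioning set.
  P3: blocked at fork node Z ∈ conditioning set.
  P4: blocked at fork node Z ∈ conditioning set.
  P5: blocked at chain node T ∈ conditioning set.
  P6: blocked at chain node T ∈ conditioning set.
  P7: blocked at fork node T ∈ conditioning set.
  P8: blocked at fork node T ∈ conditioning set.
{T, Z} contains no descendant of L and blocks every backdoor path.
Every element of {T, Z} is needed (dropping T leaves P7 open; dropping Z leaves P1 open), so no proper subset is valid.
Among all size-2 subsets of the eligible variables, only {T, Z} blocks every backdoor path, so it is the unique smallest valid adjustment set.

{T, Z}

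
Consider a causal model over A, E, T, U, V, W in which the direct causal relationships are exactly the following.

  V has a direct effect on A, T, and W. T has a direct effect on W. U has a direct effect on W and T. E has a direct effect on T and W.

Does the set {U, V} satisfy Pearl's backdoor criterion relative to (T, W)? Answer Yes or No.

No

Backdoor paths from T to W (paths whose first edge points into T):
  P1: T <- E -> W
  P2: T <- U -> W
  P3: T <- V -> W
Condition 1 (no descendant of T in the set): holds — descendants of T are {W}; none are in {U, V}.
Condition 2 (every backdoor path blocked by {U, V}):
  P1: open — no interior node is in the conditioning set.
  P2: blocked at fork node U ∈ conditioning set.
  P3: blocked at fork node V ∈ conditioning set.
{U, V} does not satisfy the backdoor criterion.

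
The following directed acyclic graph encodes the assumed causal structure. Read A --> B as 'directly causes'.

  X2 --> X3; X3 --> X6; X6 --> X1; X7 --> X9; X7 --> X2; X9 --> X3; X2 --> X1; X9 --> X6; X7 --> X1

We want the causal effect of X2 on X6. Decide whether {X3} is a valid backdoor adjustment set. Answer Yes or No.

No

Backdoor paths from X2 to X6 (paths whose first edge points into X2):
  P1: X2 <- X7 -> X9 -> X3 -> X6
  P2: X2 <- X7 -> X9 -> X6
  P3: X2 <- X7 -> X1 <- X6
Condition 1 (no descendant of X2 in the set): FAILS — X3 is a descendant of X2.
Condition 2 (every backdoor path blocked by {X3}):
  P1: blocked at chain node X3 ∈ conditioning set.
  P2: open — no interior node is in the conditioning set.
  P3: blocked at collider X1 (neither it nor any descendant is in the conditioning set).
{X3} does not satisfy the backdoor criterion.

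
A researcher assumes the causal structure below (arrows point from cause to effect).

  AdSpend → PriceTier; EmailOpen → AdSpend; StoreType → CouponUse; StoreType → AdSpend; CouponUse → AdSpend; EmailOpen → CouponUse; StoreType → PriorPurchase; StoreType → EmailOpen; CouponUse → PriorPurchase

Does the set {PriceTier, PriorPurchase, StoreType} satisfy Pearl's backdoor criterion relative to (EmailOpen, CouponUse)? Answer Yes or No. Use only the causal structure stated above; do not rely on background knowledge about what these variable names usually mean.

No

Backdoor paths from EmailOpen to CouponUse (paths whose first edge points into EmailOpen):
  P1: EmailOpen <- StoreType -> CouponUse
  P2: EmailOpen <- StoreType -> PriorPurchase <- CouponUse
  P3: EmailOpen <- StoreType -> AdSpend <- CouponUse
Condition 1 (no descendant of EmailOpen in the set): FAILS — PriceTier and PriorPurchase are descendants of EmailOpen.
Condition 2 (every backdoor path blocked by {PriceTier, PriorPurchase, StoreType}):
  P1: blocked at fork node StoreType ∈ conditioning set.
  P2: blocked at fork node StoreType ∈ conditioning set.
  P3: blocked at fork node StoreType ∈ conditioning set.
{PriceTier, PriorPurchase, StoreType} does not satisfy the backdoor criterion.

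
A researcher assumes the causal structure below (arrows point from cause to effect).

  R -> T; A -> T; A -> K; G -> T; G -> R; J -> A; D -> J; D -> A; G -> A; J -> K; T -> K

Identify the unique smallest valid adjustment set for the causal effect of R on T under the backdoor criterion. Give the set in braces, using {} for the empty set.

Variables eligible for adjustment (non-descendants of R, excluding R and T): {A, D, G, J}.
Backdoor paths from R to T:
  P1: R <- G -> A <- D -> J -> K <- T
  P2: R <- G -> A <- J -> K <- T
  P3: R <- G -> A -> T
  P4: R <- G -> A -> K <- T
  P5: R <- G -> T
The empty set is not sufficient: P3 (R <- G -> A -> T) has no collider blocking it and no conditioned non-collider, so it is open.
Try {G}:
  P1: blocked at fork node G ∈ conditioning set.
  P2: blocked at fork node G ∈ conditioning set.
  P3: blocked at fork node G ∈ conditioning set.
  P4: blocked at fork node G ∈ conditioning set.
  P5: blocked at fork node G ∈ conditioning set.
{G} contains no descendant of R and blocks every backdoor path.
No other singleton works — e.g. {D} leaves P3 open — so {G} is the unique smallest valid adjustment set.

{G}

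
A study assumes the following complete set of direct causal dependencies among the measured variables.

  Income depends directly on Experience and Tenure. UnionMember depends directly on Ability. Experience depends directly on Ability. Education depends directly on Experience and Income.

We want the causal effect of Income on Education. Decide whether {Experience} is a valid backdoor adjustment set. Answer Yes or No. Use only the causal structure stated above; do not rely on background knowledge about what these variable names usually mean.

Backdoor paths from Income to Education (paths whose first edge points into Income):
  P1: Income <- Experience -> Education
Condition 1 (no descendant of Income in the set): holds — descendants of Income are {Education}; none are in {Experience}.
Condition 2 (every backdoor path blocked by {Experience}):
  P1: blocked at fork node Experience ∈ conditioning set.
{Experience} satisfies the backdoor criterion.

Yes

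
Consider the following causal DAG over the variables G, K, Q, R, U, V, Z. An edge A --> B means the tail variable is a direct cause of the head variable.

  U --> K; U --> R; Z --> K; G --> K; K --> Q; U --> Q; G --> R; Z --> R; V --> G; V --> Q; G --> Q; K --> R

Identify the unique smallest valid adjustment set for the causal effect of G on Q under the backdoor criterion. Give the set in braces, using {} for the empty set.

{V}

Variables eligible for adjustment (non-descendants of G, excluding G and Q): {U, V, Z}.
Backdoor paths from G to Q:
  P1: G <- V -> Q
The empty set is not sufficient: P1 (G <- V -> Q) has no collider blocking it and no conditioned non-collider, so it is open.
Try {V}:
  P1: blocked at fork node V ∈ conditioning set.
{V} contains no descendant of G and blocks every backdoor path.
No other singleton works — e.g. {U} leaves P1 open — so {V} is the unique smallest valid adjustment set.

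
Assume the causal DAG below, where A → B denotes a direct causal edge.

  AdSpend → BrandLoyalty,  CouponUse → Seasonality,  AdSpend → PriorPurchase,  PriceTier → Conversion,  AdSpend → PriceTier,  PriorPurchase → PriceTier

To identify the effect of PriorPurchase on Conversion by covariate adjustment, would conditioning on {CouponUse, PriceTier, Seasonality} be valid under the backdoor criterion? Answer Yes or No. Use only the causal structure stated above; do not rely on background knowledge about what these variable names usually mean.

Backdoor paths from PriorPurchase to Conversion (paths whose first edge points into PriorPurchase):
  P1: PriorPurchase <- AdSpend -> PriceTier -> Conversion
Condition 1 (no descendant of PriorPurchase in the set): FAILS — PriceTier is a descendant of PriorPurchase.
Condition 2 (every backdoor path blocked by {CouponUse, PriceTier, Seasonality}):
  P1: blocked at chain node PriceTier ∈ conditioning set.
{CouponUse, PriceTier, Seasonality} does not satisfy the backdoor criterion.

No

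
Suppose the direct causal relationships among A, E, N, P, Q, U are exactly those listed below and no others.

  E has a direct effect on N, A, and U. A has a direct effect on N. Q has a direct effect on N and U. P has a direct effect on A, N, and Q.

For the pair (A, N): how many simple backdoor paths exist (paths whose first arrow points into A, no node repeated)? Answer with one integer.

A backdoor path from A to N is any simple undirected path whose first edge points into A (i.e. leaves A via a parent).
Parents of A: {E, P}.
Enumerating:
  P1: A <- P -> Q -> U <- E -> N
  P2: A <- P -> Q -> N
  P3: A <- P -> N
  P4: A <- E -> U <- Q <- P -> N
  P5: A <- E -> U <- Q -> N
  P6: A <- E -> N
That exhausts the simple backdoor paths. Count: 6.

6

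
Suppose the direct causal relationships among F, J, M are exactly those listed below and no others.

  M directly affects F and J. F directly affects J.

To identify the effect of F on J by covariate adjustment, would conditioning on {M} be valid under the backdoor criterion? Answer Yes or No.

Yes

Backdoor paths from F to J (paths whose first edge points into F):
  P1: F <- M -> J
Condition 1 (no descendant of F in the set): holds — descendants of F are {J}; none are in {M}.
Condition 2 (every backdoor path blocked by {M}):
  P1: blocked at fork node M ∈ conditioning set.
{M} satisfies the backdoor criterion.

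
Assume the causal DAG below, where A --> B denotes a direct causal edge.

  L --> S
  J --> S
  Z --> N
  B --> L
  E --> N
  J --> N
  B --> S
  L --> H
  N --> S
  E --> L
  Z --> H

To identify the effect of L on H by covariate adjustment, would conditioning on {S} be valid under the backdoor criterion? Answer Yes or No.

Backdoor paths from L to H (paths whose first edge points into L):
  P1: L <- B -> S <- J -> N <- Z -> H
  P2: L <- B -> S <- N <- Z -> H
  P3: L <- E -> N <- Z -> H
Condition 1 (no descendant of L in the set): FAILS — S is a descendant of L.
Condition 2 (every backdoor path blocked by {S}):
  P1: open — collider(s) S, N are conditioned on (or have a conditioned descendant) and no non-collider on the path is in the set.
  P2: open — collider(s) S are conditioned on (or have a conditioned descendant) and no non-collider on the path is in the set.
  P3: open — collider(s) N are conditioned on (or have a conditioned descendant) and no non-collider on the path is in the set.
{S} does not satisfy the backdoor criterion.

No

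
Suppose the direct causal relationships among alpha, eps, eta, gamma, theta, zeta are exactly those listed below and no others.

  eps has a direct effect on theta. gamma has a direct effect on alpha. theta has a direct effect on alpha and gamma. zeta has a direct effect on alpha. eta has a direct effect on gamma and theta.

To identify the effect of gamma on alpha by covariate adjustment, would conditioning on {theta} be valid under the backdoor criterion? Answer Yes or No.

Backdoor paths from gamma to alpha (paths whose first edge points into gamma):
  P1: gamma <- eta -> theta -> alpha
  P2: gamma <- theta -> alpha
Condition 1 (no descendant of gamma in the set): holds — descendants of gamma are {alpha}; none are in {theta}.
Condition 2 (every backdoor path blocked by {theta}):
  P1: blocked at chain node theta ∈ conditioning set.
  P2: blocked at fork node theta ∈ conditioning set.
{theta} satisfies the backdoor criterion.

Yes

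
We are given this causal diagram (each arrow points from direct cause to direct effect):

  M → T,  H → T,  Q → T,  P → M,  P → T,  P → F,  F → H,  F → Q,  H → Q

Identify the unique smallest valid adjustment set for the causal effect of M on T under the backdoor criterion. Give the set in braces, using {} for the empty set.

{P}

Variables eligible for adjustment (non-descendants of M, excluding M and T): {F, H, P, Q}.
Backdoor paths from M to T:
  P1: M <- P -> F -> H -> Q -> T
  P2: M <- P -> F -> H -> T
  P3: M <- P -> F -> Q <- H -> T
  P4: M <- P -> F -> Q -> T
  P5: M <- P -> T
The empty set is not sufficient: P1 (M <- P -> F -> H -> Q -> T) has no collider blocking it and no conditioned non-collider, so it is open.
Try {P}:
  P1: blocked at fork node P ∈ conditioning set.
  P2: blocked at fork node P ∈ conditioning set.
  P3: blocked at fork node P ∈ conditioning set.
  P4: blocked at fork node P ∈ conditioning set.
  P5: blocked at fork node P ∈ conditioning set.
{P} contains no descendant of M and blocks every backdoor path.
No other singleton works — e.g. {F} leaves P5 open — so {P} is the unique smallest valid adjustment set.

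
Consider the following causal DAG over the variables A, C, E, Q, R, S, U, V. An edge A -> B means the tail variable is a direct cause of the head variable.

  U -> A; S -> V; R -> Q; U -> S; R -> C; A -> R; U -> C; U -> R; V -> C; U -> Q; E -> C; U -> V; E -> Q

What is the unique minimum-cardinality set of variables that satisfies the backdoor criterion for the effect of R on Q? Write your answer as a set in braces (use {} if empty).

{U}

Variables eligible for adjustment (non-descendants of R, excluding R and Q): {A, E, S, U, V}.
Backdoor paths from R to Q:
  P1: R <- U -> S -> V -> C <- E -> Q
  P2: R <- U -> V -> C <- E -> Q
  P3: R <- U -> C <- E -> Q
  P4: R <- U -> Q
  P5: R <- A <- U -> S -> V -> C <- E -> Q
  P6: R <- A <- U -> V -> C <- E -> Q
  P7: R <- A <- U -> C <- E -> Q
  P8: R <- A <- U -> Q
The empty set is not sufficient: P4 (R <- U -> Q) has no collider blocking it and no conditioned non-collider, so it is open.
Try {U}:
  P1: blocked at fork node U ∈ conditioning set.
  P2: blocked at fork node U ∈ conditioning set.
  P3: blocked at fork node U ∈ conditioning set.
  P4: blocked at fork node U ∈ conditioning set.
  P5: blocked at fork node U ∈ conditioning set.
  P6: blocked at fork node U ∈ conditioning set.
  P7: blocked at fork node U ∈ conditioning set.
  P8: blocked at fork node U ∈ conditioning set.
{U} contains no descendant of R and blocks every backdoor path.
No other singleton works — e.g. {E} leaves P4 open — so {U} is the unique smallest valid adjustment set.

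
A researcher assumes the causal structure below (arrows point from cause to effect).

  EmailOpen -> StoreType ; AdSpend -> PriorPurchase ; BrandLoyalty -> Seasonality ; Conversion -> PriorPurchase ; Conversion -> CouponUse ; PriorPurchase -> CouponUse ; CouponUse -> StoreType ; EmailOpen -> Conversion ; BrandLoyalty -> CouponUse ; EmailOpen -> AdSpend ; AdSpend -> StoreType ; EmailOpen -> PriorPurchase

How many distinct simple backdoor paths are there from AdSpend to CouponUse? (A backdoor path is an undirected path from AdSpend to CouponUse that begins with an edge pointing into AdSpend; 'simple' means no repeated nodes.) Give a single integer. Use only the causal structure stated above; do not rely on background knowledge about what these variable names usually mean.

5

A backdoor path from AdSpend to CouponUse is any simple undirected path whose first edge points into AdSpend (i.e. leaves AdSpend via a parent).
Parents of AdSpend: {EmailOpen}.
Enumerating:
  P1: AdSpend <- EmailOpen -> Conversion -> PriorPurchase -> CouponUse
  P2: AdSpend <- EmailOpen -> Conversion -> CouponUse
  P3: AdSpend <- EmailOpen -> PriorPurchase <- Conversion -> CouponUse
  P4: AdSpend <- EmailOpen -> PriorPurchase -> CouponUse
  P5: AdSpend <- EmailOpen -> StoreType <- CouponUse
That exhausts the simple backdoor paths. Count: 5.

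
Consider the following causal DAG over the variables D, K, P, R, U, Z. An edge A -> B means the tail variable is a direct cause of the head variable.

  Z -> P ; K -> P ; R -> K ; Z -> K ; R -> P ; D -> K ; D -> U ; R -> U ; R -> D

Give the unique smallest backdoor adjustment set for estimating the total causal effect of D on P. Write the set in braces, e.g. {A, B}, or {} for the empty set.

{R}

Variables eligible for adjustment (non-descendants of D, excluding D and P): {R, Z}.
Backdoor paths from D to P:
  P1: D <- R -> K <- Z -> P
  P2: D <- R -> K -> P
  P3: D <- R -> P
The empty set is not sufficient: P2 (D <- R -> K -> P) has no collider blocking it and no conditioned non-collider, so it is open.
Try {R}:
  P1: blocked at fork node R ∈ conditioning set.
  P2: blocked at fork node R ∈ conditioning set.
  P3: blocked at fork node R ∈ conditioning set.
{R} contains no descendant of D and blocks every backdoor path.
No other singleton works — e.g. {Z} leaves P2 open — so {R} is the unique smallest valid adjustment set.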